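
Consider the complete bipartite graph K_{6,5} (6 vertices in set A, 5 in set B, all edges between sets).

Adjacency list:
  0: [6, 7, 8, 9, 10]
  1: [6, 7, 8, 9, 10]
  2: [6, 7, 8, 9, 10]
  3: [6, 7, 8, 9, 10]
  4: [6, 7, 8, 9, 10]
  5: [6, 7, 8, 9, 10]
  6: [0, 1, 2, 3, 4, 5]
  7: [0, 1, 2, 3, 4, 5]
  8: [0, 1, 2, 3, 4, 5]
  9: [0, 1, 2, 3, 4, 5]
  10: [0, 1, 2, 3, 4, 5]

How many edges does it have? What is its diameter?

K_{6,5} has 6 * 5 = 30 edges.
Any vertex reaches any opposite-side vertex in 1 step; same-side vertices reach in 2 steps via any opposite-side vertex.
Diameter = 2.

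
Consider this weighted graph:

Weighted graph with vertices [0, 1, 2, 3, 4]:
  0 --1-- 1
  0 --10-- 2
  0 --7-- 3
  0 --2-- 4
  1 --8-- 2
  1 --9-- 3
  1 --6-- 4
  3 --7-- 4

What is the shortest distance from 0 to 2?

Using Dijkstra's algorithm from vertex 0:
Shortest path: 0 -> 1 -> 2
Total weight: 1 + 8 = 9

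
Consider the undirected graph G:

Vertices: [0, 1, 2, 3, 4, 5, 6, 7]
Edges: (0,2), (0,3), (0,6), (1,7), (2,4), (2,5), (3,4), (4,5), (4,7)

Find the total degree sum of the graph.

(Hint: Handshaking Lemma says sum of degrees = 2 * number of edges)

Count edges: 9 edges.
By Handshaking Lemma: sum of degrees = 2 * 9 = 18.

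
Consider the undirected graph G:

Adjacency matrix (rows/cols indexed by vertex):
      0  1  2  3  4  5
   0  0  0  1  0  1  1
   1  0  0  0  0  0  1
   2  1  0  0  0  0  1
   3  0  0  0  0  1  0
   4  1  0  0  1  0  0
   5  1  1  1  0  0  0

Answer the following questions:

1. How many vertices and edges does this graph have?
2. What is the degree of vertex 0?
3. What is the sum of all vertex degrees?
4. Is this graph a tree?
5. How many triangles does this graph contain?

Count: 6 vertices, 6 edges.
Vertex 0 has neighbors [2, 4, 5], degree = 3.
Handshaking lemma: 2 * 6 = 12.
A tree on 6 vertices has 5 edges. This graph has 6 edges (1 extra). Not a tree.
Number of triangles = 1.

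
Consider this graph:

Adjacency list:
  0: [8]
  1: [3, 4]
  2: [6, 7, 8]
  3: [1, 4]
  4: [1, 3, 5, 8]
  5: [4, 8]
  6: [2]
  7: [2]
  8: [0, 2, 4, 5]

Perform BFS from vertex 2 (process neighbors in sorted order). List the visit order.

BFS from vertex 2 (neighbors processed in ascending order):
Visit order: 2, 6, 7, 8, 0, 4, 5, 1, 3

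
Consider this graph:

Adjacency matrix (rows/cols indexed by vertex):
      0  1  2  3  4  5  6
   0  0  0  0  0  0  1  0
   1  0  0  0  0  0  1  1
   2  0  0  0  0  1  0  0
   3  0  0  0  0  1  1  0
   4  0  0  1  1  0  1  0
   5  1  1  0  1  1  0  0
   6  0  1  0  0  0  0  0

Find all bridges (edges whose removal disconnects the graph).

A bridge is an edge whose removal increases the number of connected components.
Bridges found: (0,5), (1,5), (1,6), (2,4)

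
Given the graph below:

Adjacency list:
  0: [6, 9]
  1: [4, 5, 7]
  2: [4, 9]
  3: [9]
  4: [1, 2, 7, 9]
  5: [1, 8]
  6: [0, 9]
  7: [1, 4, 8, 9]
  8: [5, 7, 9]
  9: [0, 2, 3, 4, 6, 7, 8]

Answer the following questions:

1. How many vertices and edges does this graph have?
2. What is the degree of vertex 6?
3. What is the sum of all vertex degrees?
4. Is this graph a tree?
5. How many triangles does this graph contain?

Count: 10 vertices, 15 edges.
Vertex 6 has neighbors [0, 9], degree = 2.
Handshaking lemma: 2 * 15 = 30.
A tree on 10 vertices has 9 edges. This graph has 15 edges (6 extra). Not a tree.
Number of triangles = 5.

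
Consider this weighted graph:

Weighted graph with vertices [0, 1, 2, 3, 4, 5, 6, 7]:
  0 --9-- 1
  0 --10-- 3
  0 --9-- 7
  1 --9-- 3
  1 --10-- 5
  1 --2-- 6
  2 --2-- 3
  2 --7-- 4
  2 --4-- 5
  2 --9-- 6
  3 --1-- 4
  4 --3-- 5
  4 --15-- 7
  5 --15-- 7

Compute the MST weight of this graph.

Applying Kruskal's algorithm (sort edges by weight, add if no cycle):
  Add (3,4) w=1
  Add (1,6) w=2
  Add (2,3) w=2
  Add (4,5) w=3
  Skip (2,5) w=4 (creates cycle)
  Skip (2,4) w=7 (creates cycle)
  Add (0,1) w=9
  Add (0,7) w=9
  Add (1,3) w=9
  Skip (2,6) w=9 (creates cycle)
  Skip (0,3) w=10 (creates cycle)
  Skip (1,5) w=10 (creates cycle)
  Skip (4,7) w=15 (creates cycle)
  Skip (5,7) w=15 (creates cycle)
MST weight = 35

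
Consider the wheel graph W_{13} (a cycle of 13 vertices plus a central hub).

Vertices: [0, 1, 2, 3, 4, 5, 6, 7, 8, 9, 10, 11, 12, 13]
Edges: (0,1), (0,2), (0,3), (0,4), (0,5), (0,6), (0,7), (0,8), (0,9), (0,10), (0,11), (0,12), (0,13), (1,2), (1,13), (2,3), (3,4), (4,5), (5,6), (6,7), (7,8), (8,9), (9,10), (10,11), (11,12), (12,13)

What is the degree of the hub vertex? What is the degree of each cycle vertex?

The hub connects to all 13 cycle vertices, so deg(hub) = 13.
Each cycle vertex connects to 2 neighbors on the cycle plus the hub, so deg(cycle vertex) = 3.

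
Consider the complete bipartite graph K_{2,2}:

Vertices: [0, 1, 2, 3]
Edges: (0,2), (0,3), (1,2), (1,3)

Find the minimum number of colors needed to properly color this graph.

K_{2,2} is bipartite: vertices split into two independent sets of size 2 and 2.
Color one set 0, the other 1. No adjacent vertices share a color.
Chromatic number = 2.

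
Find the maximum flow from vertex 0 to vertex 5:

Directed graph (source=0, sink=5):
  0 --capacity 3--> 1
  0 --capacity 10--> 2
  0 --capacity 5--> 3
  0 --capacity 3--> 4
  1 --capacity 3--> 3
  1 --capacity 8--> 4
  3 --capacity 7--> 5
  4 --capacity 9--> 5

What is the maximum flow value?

Computing max flow:
  Flow on (0->1): 3/3
  Flow on (0->3): 5/5
  Flow on (0->4): 3/3
  Flow on (1->3): 2/3
  Flow on (1->4): 1/8
  Flow on (3->5): 7/7
  Flow on (4->5): 4/9
Maximum flow = 11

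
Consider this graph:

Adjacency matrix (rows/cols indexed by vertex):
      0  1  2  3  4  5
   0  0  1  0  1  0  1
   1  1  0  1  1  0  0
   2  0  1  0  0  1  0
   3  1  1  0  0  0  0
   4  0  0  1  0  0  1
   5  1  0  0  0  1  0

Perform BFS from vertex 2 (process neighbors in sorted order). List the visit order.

BFS from vertex 2 (neighbors processed in ascending order):
Visit order: 2, 1, 4, 0, 3, 5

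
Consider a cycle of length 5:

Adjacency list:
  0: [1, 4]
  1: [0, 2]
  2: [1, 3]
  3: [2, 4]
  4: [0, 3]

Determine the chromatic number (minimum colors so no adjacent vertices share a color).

This is an odd cycle (C_5). Odd cycles are not bipartite (any 2-coloring forces two adjacent vertices to match), and 3 colors suffice.
Chromatic number = 3.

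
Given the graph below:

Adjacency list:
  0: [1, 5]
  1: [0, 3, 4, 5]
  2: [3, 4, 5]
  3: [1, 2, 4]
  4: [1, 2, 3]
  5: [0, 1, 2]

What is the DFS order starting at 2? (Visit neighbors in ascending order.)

DFS from vertex 2 (neighbors processed in ascending order):
Visit order: 2, 3, 1, 0, 5, 4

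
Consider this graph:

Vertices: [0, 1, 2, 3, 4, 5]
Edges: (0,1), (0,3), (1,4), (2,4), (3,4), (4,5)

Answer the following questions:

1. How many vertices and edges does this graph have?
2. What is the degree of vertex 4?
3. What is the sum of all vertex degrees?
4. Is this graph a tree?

Count: 6 vertices, 6 edges.
Vertex 4 has neighbors [1, 2, 3, 5], degree = 4.
Handshaking lemma: 2 * 6 = 12.
A tree on 6 vertices has 5 edges. This graph has 6 edges (1 extra). Not a tree.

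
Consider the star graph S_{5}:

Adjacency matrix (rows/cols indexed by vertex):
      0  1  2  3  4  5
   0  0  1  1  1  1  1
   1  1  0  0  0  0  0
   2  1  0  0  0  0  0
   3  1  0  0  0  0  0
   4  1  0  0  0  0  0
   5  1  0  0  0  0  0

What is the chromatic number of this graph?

S_{5} has one hub adjacent to 5 leaves; leaves are pairwise non-adjacent.
Color the hub 0 and every leaf 1.
Chromatic number = 2.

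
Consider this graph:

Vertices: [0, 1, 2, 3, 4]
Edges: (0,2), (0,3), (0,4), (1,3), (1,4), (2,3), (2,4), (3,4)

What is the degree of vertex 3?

Vertex 3 has neighbors [0, 1, 2, 4], so deg(3) = 4.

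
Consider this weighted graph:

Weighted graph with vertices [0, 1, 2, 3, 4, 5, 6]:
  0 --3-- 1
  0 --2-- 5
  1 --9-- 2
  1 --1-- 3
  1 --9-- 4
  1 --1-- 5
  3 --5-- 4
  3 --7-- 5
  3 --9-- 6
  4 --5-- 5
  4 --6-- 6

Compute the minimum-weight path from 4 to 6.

Using Dijkstra's algorithm from vertex 4:
Shortest path: 4 -> 6
Total weight: 6 = 6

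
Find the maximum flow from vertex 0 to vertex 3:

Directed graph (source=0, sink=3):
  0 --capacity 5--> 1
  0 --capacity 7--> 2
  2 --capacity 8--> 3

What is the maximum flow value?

Computing max flow:
  Flow on (0->2): 7/7
  Flow on (2->3): 7/8
Maximum flow = 7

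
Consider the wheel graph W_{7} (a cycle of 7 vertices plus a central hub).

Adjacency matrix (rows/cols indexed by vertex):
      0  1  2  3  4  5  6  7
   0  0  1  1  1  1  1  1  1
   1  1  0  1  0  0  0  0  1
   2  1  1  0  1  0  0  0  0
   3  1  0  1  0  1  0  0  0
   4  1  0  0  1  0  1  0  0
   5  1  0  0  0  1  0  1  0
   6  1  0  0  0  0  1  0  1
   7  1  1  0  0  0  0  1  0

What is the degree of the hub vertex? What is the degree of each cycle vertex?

The hub connects to all 7 cycle vertices, so deg(hub) = 7.
Each cycle vertex connects to 2 neighbors on the cycle plus the hub, so deg(cycle vertex) = 3.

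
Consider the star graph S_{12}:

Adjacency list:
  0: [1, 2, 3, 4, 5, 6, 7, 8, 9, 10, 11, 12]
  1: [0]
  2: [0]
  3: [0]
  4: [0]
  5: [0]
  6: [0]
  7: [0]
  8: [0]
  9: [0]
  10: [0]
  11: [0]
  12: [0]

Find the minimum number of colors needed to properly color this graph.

S_{12} has one hub adjacent to 12 leaves; leaves are pairwise non-adjacent.
Color the hub 0 and every leaf 1.
Chromatic number = 2.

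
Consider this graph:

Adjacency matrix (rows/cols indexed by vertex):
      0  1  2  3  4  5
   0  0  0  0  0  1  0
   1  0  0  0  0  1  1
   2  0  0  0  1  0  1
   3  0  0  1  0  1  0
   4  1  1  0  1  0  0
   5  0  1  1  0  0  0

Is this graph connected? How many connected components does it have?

Checking connectivity: the graph has 1 connected component(s).
All vertices are reachable from each other. The graph IS connected.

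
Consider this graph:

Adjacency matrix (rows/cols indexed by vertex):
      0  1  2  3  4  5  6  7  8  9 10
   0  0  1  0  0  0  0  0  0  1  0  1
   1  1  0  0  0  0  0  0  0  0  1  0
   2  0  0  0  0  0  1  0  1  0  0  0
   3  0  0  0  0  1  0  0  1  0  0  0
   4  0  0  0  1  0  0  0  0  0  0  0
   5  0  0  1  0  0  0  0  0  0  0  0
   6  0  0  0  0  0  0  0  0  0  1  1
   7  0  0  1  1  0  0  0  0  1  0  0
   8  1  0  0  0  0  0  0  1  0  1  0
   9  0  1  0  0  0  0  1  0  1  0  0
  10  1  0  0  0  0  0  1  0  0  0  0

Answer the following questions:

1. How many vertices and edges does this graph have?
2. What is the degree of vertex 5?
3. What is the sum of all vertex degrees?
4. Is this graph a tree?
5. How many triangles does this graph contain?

Count: 11 vertices, 12 edges.
Vertex 5 has neighbors [2], degree = 1.
Handshaking lemma: 2 * 12 = 24.
A tree on 11 vertices has 10 edges. This graph has 12 edges (2 extra). Not a tree.
Number of triangles = 0.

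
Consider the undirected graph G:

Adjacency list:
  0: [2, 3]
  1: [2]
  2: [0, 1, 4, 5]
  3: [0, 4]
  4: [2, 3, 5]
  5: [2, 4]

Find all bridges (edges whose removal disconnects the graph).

A bridge is an edge whose removal increases the number of connected components.
Bridges found: (1,2)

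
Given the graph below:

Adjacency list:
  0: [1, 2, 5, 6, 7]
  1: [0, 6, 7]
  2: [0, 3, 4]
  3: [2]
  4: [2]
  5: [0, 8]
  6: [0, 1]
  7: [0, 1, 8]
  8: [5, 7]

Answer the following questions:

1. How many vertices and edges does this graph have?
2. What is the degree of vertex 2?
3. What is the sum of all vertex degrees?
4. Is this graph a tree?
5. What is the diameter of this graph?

Count: 9 vertices, 11 edges.
Vertex 2 has neighbors [0, 3, 4], degree = 3.
Handshaking lemma: 2 * 11 = 22.
A tree on 9 vertices has 8 edges. This graph has 11 edges (3 extra). Not a tree.
Diameter (longest shortest path) = 4.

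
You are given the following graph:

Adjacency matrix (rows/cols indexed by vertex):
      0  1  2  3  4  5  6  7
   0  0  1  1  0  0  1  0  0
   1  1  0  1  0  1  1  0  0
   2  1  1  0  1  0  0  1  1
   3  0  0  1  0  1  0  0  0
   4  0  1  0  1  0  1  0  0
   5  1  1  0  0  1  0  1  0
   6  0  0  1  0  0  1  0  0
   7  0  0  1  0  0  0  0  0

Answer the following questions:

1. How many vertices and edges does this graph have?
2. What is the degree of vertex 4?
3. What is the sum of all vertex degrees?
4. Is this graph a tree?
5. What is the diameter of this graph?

Count: 8 vertices, 12 edges.
Vertex 4 has neighbors [1, 3, 5], degree = 3.
Handshaking lemma: 2 * 12 = 24.
A tree on 8 vertices has 7 edges. This graph has 12 edges (5 extra). Not a tree.
Diameter (longest shortest path) = 3.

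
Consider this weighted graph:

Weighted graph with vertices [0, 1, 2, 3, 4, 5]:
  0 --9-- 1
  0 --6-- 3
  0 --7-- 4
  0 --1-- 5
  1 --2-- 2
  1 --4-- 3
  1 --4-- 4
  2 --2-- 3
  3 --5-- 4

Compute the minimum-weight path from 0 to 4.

Using Dijkstra's algorithm from vertex 0:
Shortest path: 0 -> 4
Total weight: 7 = 7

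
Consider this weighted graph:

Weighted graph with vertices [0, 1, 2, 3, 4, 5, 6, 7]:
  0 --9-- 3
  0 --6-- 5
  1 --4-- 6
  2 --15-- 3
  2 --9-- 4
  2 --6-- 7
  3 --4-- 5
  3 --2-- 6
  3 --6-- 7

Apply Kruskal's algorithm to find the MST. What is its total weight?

Applying Kruskal's algorithm (sort edges by weight, add if no cycle):
  Add (3,6) w=2
  Add (1,6) w=4
  Add (3,5) w=4
  Add (0,5) w=6
  Add (2,7) w=6
  Add (3,7) w=6
  Skip (0,3) w=9 (creates cycle)
  Add (2,4) w=9
  Skip (2,3) w=15 (creates cycle)
MST weight = 37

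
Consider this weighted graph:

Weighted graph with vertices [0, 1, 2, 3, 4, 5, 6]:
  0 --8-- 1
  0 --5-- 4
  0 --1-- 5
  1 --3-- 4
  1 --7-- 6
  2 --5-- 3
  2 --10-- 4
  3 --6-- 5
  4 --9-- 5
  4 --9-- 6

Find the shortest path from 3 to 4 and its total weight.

Using Dijkstra's algorithm from vertex 3:
Shortest path: 3 -> 5 -> 0 -> 4
Total weight: 6 + 1 + 5 = 12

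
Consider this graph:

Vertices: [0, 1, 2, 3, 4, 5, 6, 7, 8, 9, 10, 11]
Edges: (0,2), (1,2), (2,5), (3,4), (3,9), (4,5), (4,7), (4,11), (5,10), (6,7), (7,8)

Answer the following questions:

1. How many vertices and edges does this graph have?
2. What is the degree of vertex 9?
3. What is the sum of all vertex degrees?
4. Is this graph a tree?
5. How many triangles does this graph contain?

Count: 12 vertices, 11 edges.
Vertex 9 has neighbors [3], degree = 1.
Handshaking lemma: 2 * 11 = 22.
A graph is a tree iff it is connected and has exactly n-1 edges. This graph is connected (all 12 vertices in one component) and has 12-1 = 11 edges. It is a tree.
Number of triangles = 0.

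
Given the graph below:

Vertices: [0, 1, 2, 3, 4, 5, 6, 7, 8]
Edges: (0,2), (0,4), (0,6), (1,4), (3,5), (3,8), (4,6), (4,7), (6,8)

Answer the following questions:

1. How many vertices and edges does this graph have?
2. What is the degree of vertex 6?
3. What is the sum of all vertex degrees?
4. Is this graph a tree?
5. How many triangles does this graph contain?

Count: 9 vertices, 9 edges.
Vertex 6 has neighbors [0, 4, 8], degree = 3.
Handshaking lemma: 2 * 9 = 18.
A tree on 9 vertices has 8 edges. This graph has 9 edges (1 extra). Not a tree.
Number of triangles = 1.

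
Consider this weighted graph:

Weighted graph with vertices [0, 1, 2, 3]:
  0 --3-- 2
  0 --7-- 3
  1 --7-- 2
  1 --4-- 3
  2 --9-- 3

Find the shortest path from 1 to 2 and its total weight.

Using Dijkstra's algorithm from vertex 1:
Shortest path: 1 -> 2
Total weight: 7 = 7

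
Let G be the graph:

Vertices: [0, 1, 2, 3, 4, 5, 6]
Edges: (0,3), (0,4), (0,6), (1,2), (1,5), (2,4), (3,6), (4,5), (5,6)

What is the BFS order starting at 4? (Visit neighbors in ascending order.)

BFS from vertex 4 (neighbors processed in ascending order):
Visit order: 4, 0, 2, 5, 3, 6, 1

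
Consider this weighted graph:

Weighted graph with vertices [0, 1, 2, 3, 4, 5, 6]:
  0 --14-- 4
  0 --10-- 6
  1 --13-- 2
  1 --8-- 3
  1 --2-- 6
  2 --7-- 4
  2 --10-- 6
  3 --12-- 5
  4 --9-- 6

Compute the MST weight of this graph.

Applying Kruskal's algorithm (sort edges by weight, add if no cycle):
  Add (1,6) w=2
  Add (2,4) w=7
  Add (1,3) w=8
  Add (4,6) w=9
  Add (0,6) w=10
  Skip (2,6) w=10 (creates cycle)
  Add (3,5) w=12
  Skip (1,2) w=13 (creates cycle)
  Skip (0,4) w=14 (creates cycle)
MST weight = 48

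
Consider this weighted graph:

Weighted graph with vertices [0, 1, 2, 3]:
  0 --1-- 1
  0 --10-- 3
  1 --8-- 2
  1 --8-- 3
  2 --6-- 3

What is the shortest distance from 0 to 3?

Using Dijkstra's algorithm from vertex 0:
Shortest path: 0 -> 1 -> 3
Total weight: 1 + 8 = 9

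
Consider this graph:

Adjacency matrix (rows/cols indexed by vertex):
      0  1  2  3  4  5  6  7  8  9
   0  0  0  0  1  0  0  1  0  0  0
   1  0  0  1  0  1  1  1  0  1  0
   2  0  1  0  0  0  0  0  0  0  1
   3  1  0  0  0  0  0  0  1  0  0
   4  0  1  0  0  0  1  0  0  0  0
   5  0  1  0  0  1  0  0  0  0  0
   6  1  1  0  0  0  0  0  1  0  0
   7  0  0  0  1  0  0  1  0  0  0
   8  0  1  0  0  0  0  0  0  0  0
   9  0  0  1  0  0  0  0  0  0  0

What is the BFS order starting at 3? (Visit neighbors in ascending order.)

BFS from vertex 3 (neighbors processed in ascending order):
Visit order: 3, 0, 7, 6, 1, 2, 4, 5, 8, 9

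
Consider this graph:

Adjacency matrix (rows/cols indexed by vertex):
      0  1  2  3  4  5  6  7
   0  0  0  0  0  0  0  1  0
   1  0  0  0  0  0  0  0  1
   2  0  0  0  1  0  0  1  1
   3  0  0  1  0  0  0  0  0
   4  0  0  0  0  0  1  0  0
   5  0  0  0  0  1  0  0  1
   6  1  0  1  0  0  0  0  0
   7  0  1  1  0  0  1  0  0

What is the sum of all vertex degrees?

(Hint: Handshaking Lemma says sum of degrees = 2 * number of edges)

Count edges: 7 edges.
By Handshaking Lemma: sum of degrees = 2 * 7 = 14.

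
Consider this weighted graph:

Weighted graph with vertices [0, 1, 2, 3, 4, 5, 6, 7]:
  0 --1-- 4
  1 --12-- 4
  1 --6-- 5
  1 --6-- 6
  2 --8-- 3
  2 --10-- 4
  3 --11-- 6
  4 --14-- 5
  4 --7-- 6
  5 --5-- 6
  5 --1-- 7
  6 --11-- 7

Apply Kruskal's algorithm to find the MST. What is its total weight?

Applying Kruskal's algorithm (sort edges by weight, add if no cycle):
  Add (0,4) w=1
  Add (5,7) w=1
  Add (5,6) w=5
  Add (1,6) w=6
  Skip (1,5) w=6 (creates cycle)
  Add (4,6) w=7
  Add (2,3) w=8
  Add (2,4) w=10
  Skip (3,6) w=11 (creates cycle)
  Skip (6,7) w=11 (creates cycle)
  Skip (1,4) w=12 (creates cycle)
  Skip (4,5) w=14 (creates cycle)
MST weight = 38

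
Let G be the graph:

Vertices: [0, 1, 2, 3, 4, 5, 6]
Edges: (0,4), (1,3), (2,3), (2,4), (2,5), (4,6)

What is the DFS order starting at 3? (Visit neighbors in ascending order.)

DFS from vertex 3 (neighbors processed in ascending order):
Visit order: 3, 1, 2, 4, 0, 6, 5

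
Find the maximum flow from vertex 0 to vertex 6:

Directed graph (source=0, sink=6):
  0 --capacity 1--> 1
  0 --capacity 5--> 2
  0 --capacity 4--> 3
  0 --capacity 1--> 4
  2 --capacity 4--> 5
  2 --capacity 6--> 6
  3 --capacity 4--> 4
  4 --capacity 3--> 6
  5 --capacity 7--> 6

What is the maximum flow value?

Computing max flow:
  Flow on (0->2): 5/5
  Flow on (0->3): 3/4
  Flow on (2->6): 5/6
  Flow on (3->4): 3/4
  Flow on (4->6): 3/3
Maximum flow = 8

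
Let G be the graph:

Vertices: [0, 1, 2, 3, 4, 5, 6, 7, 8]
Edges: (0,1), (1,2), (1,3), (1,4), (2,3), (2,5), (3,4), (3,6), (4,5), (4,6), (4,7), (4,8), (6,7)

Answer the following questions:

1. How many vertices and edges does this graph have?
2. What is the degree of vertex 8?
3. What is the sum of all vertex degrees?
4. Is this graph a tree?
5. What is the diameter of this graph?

Count: 9 vertices, 13 edges.
Vertex 8 has neighbors [4], degree = 1.
Handshaking lemma: 2 * 13 = 26.
A tree on 9 vertices has 8 edges. This graph has 13 edges (5 extra). Not a tree.
Diameter (longest shortest path) = 3.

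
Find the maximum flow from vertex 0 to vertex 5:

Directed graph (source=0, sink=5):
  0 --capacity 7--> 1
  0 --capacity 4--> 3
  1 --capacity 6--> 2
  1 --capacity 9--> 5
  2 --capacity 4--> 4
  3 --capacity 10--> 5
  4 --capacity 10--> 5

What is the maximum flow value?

Computing max flow:
  Flow on (0->1): 7/7
  Flow on (0->3): 4/4
  Flow on (1->5): 7/9
  Flow on (3->5): 4/10
Maximum flow = 11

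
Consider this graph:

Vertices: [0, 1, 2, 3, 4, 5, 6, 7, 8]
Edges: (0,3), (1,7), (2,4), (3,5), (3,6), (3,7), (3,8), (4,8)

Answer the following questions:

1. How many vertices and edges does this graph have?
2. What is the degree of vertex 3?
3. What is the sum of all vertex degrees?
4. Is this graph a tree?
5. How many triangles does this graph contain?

Count: 9 vertices, 8 edges.
Vertex 3 has neighbors [0, 5, 6, 7, 8], degree = 5.
Handshaking lemma: 2 * 8 = 16.
A graph is a tree iff it is connected and has exactly n-1 edges. This graph is connected (all 9 vertices in one component) and has 9-1 = 8 edges. It is a tree.
Number of triangles = 0.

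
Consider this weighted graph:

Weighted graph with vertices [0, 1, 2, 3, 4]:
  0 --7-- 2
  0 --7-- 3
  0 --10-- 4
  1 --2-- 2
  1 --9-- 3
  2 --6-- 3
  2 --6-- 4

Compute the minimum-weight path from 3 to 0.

Using Dijkstra's algorithm from vertex 3:
Shortest path: 3 -> 0
Total weight: 7 = 7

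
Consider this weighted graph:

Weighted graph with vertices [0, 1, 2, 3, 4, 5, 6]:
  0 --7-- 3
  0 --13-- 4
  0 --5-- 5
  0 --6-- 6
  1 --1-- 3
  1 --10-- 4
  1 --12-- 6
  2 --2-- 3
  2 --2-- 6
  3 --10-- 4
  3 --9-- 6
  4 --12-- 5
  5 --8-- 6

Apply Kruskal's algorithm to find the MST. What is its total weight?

Applying Kruskal's algorithm (sort edges by weight, add if no cycle):
  Add (1,3) w=1
  Add (2,3) w=2
  Add (2,6) w=2
  Add (0,5) w=5
  Add (0,6) w=6
  Skip (0,3) w=7 (creates cycle)
  Skip (5,6) w=8 (creates cycle)
  Skip (3,6) w=9 (creates cycle)
  Add (1,4) w=10
  Skip (3,4) w=10 (creates cycle)
  Skip (1,6) w=12 (creates cycle)
  Skip (4,5) w=12 (creates cycle)
  Skip (0,4) w=13 (creates cycle)
MST weight = 26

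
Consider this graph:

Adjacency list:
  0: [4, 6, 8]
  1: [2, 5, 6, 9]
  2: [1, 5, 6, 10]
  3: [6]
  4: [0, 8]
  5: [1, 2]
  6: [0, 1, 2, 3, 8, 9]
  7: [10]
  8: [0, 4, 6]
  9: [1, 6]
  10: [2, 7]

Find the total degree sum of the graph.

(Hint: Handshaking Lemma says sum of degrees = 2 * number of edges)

Count edges: 15 edges.
By Handshaking Lemma: sum of degrees = 2 * 15 = 30.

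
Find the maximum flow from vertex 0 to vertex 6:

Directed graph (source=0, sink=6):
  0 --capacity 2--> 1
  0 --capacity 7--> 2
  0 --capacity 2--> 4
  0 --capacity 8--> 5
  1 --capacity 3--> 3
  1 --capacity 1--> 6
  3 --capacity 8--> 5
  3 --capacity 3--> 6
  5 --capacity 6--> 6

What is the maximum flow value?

Computing max flow:
  Flow on (0->1): 2/2
  Flow on (0->5): 6/8
  Flow on (1->3): 1/3
  Flow on (1->6): 1/1
  Flow on (3->6): 1/3
  Flow on (5->6): 6/6
Maximum flow = 8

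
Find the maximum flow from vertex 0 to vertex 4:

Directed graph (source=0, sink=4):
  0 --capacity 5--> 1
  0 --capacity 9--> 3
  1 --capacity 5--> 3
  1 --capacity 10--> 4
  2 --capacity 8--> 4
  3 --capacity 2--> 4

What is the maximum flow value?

Computing max flow:
  Flow on (0->1): 5/5
  Flow on (0->3): 2/9
  Flow on (1->4): 5/10
  Flow on (3->4): 2/2
Maximum flow = 7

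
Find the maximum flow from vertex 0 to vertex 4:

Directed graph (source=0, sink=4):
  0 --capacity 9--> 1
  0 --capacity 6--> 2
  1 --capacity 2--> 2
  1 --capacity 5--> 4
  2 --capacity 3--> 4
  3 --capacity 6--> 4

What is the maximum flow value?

Computing max flow:
  Flow on (0->1): 7/9
  Flow on (0->2): 1/6
  Flow on (1->2): 2/2
  Flow on (1->4): 5/5
  Flow on (2->4): 3/3
Maximum flow = 8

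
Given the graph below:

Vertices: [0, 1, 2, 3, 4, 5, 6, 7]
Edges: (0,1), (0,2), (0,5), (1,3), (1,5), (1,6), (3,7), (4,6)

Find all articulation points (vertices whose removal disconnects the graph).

An articulation point is a vertex whose removal disconnects the graph.
Articulation points: [0, 1, 3, 6]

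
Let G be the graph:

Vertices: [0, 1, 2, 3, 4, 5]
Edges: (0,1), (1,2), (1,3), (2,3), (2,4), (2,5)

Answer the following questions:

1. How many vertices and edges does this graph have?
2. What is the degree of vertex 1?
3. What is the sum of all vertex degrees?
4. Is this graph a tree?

Count: 6 vertices, 6 edges.
Vertex 1 has neighbors [0, 2, 3], degree = 3.
Handshaking lemma: 2 * 6 = 12.
A tree on 6 vertices has 5 edges. This graph has 6 edges (1 extra). Not a tree.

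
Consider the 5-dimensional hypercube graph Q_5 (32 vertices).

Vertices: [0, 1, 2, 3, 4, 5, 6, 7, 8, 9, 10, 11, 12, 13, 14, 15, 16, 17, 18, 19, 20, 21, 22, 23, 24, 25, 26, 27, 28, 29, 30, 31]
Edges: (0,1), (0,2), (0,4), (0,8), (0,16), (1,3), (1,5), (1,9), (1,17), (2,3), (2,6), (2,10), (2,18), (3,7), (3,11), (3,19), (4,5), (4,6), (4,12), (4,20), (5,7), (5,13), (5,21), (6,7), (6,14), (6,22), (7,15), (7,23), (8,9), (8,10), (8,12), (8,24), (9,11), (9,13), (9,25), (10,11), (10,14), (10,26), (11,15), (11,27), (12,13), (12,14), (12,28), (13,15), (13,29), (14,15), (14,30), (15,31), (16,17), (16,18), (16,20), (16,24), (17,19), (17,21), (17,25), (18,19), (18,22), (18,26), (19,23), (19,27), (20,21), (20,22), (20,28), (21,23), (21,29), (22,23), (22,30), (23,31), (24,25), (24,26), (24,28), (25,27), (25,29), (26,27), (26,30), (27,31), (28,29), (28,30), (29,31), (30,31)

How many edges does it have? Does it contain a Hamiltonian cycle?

Q_5 has 32 * 5 / 2 = 80 edges.
Q_5 (d >= 2) always has a Hamiltonian cycle: a 5-bit cyclic Gray code visits every vertex exactly once and returns to the start.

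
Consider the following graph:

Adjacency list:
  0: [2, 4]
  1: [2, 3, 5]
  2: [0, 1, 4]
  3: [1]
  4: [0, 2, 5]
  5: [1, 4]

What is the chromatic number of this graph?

The graph has a maximum clique of size 3 (lower bound on chromatic number).
A valid 3-coloring: {0: 2, 1: 0, 2: 1, 3: 1, 4: 0, 5: 1}.
Chromatic number = 3.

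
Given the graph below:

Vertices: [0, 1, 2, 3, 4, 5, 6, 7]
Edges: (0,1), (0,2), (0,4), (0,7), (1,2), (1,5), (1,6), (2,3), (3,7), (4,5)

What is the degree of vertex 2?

Vertex 2 has neighbors [0, 1, 3], so deg(2) = 3.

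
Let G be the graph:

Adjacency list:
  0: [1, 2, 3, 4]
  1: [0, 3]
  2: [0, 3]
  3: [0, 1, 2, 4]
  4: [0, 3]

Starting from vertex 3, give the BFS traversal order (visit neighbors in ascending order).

BFS from vertex 3 (neighbors processed in ascending order):
Visit order: 3, 0, 1, 2, 4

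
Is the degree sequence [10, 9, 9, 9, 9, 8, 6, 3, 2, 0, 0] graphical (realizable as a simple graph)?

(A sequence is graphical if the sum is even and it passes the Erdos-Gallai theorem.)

Sum of degrees = 65. Sum is odd, so the sequence is NOT graphical.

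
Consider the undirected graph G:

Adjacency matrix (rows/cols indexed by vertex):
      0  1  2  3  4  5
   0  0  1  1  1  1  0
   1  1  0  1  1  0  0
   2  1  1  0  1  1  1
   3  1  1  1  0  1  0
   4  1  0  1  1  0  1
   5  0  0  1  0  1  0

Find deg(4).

Vertex 4 has neighbors [0, 2, 3, 5], so deg(4) = 4.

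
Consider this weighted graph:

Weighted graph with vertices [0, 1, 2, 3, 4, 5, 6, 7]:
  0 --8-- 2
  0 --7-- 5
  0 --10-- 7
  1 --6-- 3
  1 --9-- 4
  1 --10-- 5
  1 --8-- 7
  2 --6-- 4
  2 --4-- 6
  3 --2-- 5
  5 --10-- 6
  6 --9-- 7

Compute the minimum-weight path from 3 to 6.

Using Dijkstra's algorithm from vertex 3:
Shortest path: 3 -> 5 -> 6
Total weight: 2 + 10 = 12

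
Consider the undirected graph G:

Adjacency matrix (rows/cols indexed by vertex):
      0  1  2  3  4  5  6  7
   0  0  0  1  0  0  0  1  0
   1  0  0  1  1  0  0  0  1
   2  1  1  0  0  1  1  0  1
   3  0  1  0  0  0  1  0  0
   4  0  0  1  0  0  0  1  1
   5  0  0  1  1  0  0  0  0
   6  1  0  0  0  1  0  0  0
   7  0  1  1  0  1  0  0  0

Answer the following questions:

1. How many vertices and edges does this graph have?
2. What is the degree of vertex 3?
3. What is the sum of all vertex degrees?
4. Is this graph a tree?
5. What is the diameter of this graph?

Count: 8 vertices, 11 edges.
Vertex 3 has neighbors [1, 5], degree = 2.
Handshaking lemma: 2 * 11 = 22.
A tree on 8 vertices has 7 edges. This graph has 11 edges (4 extra). Not a tree.
Diameter (longest shortest path) = 4.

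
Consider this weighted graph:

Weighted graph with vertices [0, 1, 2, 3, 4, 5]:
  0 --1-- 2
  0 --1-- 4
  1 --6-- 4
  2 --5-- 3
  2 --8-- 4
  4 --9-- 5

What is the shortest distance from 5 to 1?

Using Dijkstra's algorithm from vertex 5:
Shortest path: 5 -> 4 -> 1
Total weight: 9 + 6 = 15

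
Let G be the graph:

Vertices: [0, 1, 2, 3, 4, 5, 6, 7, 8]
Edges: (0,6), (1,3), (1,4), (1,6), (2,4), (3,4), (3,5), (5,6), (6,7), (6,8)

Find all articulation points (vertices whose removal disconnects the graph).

An articulation point is a vertex whose removal disconnects the graph.
Articulation points: [4, 6]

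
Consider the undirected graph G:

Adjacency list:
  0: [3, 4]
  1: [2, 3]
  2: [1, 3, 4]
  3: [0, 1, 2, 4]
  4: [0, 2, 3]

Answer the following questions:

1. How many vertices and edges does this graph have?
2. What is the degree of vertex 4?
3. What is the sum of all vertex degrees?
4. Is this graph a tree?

Count: 5 vertices, 7 edges.
Vertex 4 has neighbors [0, 2, 3], degree = 3.
Handshaking lemma: 2 * 7 = 14.
A tree on 5 vertices has 4 edges. This graph has 7 edges (3 extra). Not a tree.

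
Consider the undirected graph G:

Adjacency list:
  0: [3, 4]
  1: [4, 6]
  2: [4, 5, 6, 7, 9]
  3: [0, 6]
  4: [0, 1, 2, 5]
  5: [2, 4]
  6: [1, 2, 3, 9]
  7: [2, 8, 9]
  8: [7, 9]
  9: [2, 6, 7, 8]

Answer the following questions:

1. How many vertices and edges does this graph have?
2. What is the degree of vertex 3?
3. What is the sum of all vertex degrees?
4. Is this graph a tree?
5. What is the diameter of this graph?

Count: 10 vertices, 15 edges.
Vertex 3 has neighbors [0, 6], degree = 2.
Handshaking lemma: 2 * 15 = 30.
A tree on 10 vertices has 9 edges. This graph has 15 edges (6 extra). Not a tree.
Diameter (longest shortest path) = 4.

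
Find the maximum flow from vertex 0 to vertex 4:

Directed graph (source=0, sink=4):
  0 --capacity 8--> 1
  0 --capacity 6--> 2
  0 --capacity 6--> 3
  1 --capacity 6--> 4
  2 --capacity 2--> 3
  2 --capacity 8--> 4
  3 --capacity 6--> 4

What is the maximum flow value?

Computing max flow:
  Flow on (0->1): 6/8
  Flow on (0->2): 6/6
  Flow on (0->3): 6/6
  Flow on (1->4): 6/6
  Flow on (2->4): 6/8
  Flow on (3->4): 6/6
Maximum flow = 18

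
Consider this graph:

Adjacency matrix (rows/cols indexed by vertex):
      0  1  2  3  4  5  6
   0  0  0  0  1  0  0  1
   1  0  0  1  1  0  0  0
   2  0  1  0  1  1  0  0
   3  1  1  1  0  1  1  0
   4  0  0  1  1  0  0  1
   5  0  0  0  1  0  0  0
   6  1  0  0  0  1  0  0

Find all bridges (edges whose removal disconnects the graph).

A bridge is an edge whose removal increases the number of connected components.
Bridges found: (3,5)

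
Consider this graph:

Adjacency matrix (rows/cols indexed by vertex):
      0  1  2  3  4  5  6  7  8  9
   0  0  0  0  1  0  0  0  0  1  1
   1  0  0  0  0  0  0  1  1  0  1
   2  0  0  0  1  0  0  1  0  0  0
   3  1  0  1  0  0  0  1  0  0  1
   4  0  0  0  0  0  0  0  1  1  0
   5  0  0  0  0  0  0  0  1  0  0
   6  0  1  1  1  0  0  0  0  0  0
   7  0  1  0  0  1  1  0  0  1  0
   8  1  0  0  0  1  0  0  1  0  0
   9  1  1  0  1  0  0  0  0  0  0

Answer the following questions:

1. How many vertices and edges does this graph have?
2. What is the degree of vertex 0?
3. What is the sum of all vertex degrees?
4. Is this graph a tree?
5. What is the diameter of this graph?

Count: 10 vertices, 14 edges.
Vertex 0 has neighbors [3, 8, 9], degree = 3.
Handshaking lemma: 2 * 14 = 28.
A tree on 10 vertices has 9 edges. This graph has 14 edges (5 extra). Not a tree.
Diameter (longest shortest path) = 4.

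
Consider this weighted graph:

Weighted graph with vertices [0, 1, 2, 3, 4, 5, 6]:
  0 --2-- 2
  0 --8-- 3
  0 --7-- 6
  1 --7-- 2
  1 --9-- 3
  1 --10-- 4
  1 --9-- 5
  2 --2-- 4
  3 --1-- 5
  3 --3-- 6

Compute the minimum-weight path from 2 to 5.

Using Dijkstra's algorithm from vertex 2:
Shortest path: 2 -> 0 -> 3 -> 5
Total weight: 2 + 8 + 1 = 11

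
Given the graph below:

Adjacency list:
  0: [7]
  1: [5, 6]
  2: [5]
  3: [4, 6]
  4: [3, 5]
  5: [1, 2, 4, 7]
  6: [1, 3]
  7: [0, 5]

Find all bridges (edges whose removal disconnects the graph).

A bridge is an edge whose removal increases the number of connected components.
Bridges found: (0,7), (2,5), (5,7)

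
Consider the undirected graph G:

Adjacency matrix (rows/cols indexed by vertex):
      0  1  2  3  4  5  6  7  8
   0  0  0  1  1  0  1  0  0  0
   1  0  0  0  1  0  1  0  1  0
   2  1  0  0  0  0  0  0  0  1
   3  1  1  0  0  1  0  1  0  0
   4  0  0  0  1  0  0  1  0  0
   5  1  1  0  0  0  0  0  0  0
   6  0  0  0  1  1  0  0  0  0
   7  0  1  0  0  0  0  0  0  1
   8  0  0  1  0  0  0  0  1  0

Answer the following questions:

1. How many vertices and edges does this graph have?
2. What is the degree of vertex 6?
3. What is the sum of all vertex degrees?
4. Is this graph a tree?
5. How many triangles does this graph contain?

Count: 9 vertices, 11 edges.
Vertex 6 has neighbors [3, 4], degree = 2.
Handshaking lemma: 2 * 11 = 22.
A tree on 9 vertices has 8 edges. This graph has 11 edges (3 extra). Not a tree.
Number of triangles = 1.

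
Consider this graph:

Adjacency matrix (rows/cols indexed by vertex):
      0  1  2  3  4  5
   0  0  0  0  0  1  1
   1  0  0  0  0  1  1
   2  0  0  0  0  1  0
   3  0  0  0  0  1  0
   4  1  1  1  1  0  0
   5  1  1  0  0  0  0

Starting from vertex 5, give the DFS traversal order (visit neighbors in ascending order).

DFS from vertex 5 (neighbors processed in ascending order):
Visit order: 5, 0, 4, 1, 2, 3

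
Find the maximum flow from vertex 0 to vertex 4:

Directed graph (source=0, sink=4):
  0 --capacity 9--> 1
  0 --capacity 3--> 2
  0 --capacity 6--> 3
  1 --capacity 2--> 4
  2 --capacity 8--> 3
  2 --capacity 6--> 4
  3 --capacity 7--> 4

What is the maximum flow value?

Computing max flow:
  Flow on (0->1): 2/9
  Flow on (0->2): 3/3
  Flow on (0->3): 6/6
  Flow on (1->4): 2/2
  Flow on (2->4): 3/6
  Flow on (3->4): 6/7
Maximum flow = 11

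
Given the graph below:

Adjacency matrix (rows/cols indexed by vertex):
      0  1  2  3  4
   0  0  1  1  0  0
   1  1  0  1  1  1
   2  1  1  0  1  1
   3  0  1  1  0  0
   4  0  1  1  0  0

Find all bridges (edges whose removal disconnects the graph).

No bridges found. The graph is 2-edge-connected (no single edge removal disconnects it).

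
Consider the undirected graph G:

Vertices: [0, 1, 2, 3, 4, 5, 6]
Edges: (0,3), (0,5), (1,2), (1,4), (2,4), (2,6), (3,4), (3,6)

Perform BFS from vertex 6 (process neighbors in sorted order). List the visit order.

BFS from vertex 6 (neighbors processed in ascending order):
Visit order: 6, 2, 3, 1, 4, 0, 5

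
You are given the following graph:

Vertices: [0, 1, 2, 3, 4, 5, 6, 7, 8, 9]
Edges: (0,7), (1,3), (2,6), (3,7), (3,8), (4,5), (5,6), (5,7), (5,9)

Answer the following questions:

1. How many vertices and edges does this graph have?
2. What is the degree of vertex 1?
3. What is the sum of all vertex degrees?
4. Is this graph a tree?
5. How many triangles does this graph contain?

Count: 10 vertices, 9 edges.
Vertex 1 has neighbors [3], degree = 1.
Handshaking lemma: 2 * 9 = 18.
A graph is a tree iff it is connected and has exactly n-1 edges. This graph is connected (all 10 vertices in one component) and has 10-1 = 9 edges. It is a tree.
Number of triangles = 0.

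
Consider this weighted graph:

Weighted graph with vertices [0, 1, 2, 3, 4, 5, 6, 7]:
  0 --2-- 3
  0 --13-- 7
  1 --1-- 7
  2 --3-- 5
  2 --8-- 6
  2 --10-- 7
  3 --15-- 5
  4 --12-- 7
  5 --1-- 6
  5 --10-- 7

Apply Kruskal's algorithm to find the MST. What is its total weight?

Applying Kruskal's algorithm (sort edges by weight, add if no cycle):
  Add (1,7) w=1
  Add (5,6) w=1
  Add (0,3) w=2
  Add (2,5) w=3
  Skip (2,6) w=8 (creates cycle)
  Add (2,7) w=10
  Skip (5,7) w=10 (creates cycle)
  Add (4,7) w=12
  Add (0,7) w=13
  Skip (3,5) w=15 (creates cycle)
MST weight = 42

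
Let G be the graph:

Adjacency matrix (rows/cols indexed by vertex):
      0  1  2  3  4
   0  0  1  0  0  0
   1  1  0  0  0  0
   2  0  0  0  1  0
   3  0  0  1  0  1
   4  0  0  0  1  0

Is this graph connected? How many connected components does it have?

Checking connectivity: the graph has 2 connected component(s).
Components: [[0, 1], [2, 3, 4]]. The graph is NOT connected.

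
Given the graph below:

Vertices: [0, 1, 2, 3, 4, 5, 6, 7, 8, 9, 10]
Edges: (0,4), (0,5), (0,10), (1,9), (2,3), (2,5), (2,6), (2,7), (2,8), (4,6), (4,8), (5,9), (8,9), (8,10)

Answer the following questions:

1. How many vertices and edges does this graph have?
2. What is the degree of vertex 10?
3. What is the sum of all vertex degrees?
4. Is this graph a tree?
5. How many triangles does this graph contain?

Count: 11 vertices, 14 edges.
Vertex 10 has neighbors [0, 8], degree = 2.
Handshaking lemma: 2 * 14 = 28.
A tree on 11 vertices has 10 edges. This graph has 14 edges (4 extra). Not a tree.
Number of triangles = 0.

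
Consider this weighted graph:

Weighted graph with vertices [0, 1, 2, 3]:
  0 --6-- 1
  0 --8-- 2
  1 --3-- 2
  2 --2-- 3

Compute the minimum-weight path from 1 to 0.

Using Dijkstra's algorithm from vertex 1:
Shortest path: 1 -> 0
Total weight: 6 = 6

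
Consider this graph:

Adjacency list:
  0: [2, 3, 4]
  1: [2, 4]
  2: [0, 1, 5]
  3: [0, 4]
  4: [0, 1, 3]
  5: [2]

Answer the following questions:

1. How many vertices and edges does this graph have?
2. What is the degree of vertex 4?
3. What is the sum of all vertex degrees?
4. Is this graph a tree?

Count: 6 vertices, 7 edges.
Vertex 4 has neighbors [0, 1, 3], degree = 3.
Handshaking lemma: 2 * 7 = 14.
A tree on 6 vertices has 5 edges. This graph has 7 edges (2 extra). Not a tree.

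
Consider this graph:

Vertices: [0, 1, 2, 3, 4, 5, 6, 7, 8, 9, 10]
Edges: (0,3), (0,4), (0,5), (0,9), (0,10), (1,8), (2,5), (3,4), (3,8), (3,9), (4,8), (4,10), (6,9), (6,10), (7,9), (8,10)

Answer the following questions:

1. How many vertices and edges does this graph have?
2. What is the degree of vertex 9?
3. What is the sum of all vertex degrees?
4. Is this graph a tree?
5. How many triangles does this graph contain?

Count: 11 vertices, 16 edges.
Vertex 9 has neighbors [0, 3, 6, 7], degree = 4.
Handshaking lemma: 2 * 16 = 32.
A tree on 11 vertices has 10 edges. This graph has 16 edges (6 extra). Not a tree.
Number of triangles = 5.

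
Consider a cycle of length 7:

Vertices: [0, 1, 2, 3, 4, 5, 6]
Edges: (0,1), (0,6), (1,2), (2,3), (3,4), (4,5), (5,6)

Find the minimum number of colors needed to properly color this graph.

This is an odd cycle (C_7). Odd cycles are not bipartite (any 2-coloring forces two adjacent vertices to match), and 3 colors suffice.
Chromatic number = 3.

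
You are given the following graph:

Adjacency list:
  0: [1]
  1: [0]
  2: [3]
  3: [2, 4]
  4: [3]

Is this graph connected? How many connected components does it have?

Checking connectivity: the graph has 2 connected component(s).
Components: [[0, 1], [2, 3, 4]]. The graph is NOT connected.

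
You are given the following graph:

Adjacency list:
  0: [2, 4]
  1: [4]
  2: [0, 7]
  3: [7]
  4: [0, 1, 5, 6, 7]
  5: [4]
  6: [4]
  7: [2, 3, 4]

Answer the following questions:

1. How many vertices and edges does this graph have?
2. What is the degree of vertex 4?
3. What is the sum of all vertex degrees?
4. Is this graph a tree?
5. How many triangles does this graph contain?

Count: 8 vertices, 8 edges.
Vertex 4 has neighbors [0, 1, 5, 6, 7], degree = 5.
Handshaking lemma: 2 * 8 = 16.
A tree on 8 vertices has 7 edges. This graph has 8 edges (1 extra). Not a tree.
Number of triangles = 0.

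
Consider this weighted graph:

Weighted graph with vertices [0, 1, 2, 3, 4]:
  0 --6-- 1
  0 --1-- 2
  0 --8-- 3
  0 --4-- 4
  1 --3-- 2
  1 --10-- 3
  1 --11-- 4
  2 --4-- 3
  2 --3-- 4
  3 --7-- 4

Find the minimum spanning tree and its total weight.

Applying Kruskal's algorithm (sort edges by weight, add if no cycle):
  Add (0,2) w=1
  Add (1,2) w=3
  Add (2,4) w=3
  Skip (0,4) w=4 (creates cycle)
  Add (2,3) w=4
  Skip (0,1) w=6 (creates cycle)
  Skip (3,4) w=7 (creates cycle)
  Skip (0,3) w=8 (creates cycle)
  Skip (1,3) w=10 (creates cycle)
  Skip (1,4) w=11 (creates cycle)
MST weight = 11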